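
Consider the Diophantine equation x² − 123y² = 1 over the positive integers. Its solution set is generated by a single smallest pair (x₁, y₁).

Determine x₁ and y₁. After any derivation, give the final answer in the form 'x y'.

122 11

d=123: √d = [11; 11,22] (ℓ=2, even), read p_1/q_1
step 0: (11, 1)  from 11·(1,0) + (0,1)
step 1: (122, 11)  from 11·(11,1) + (1,0)
(x₁, y₁) = (122, 11);  122² − 123·11² = 1 ✓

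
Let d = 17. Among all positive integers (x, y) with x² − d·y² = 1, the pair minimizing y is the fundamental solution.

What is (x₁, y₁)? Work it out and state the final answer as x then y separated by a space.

d=17: √d = [4; 8] (ℓ=1, odd), read p_1/q_1
k=0  a_k=4  p_k/q_k = 4/1
k=1  a_k=8  p_k/q_k = 33/8
fundamental: x₁=33, y₁=8  (since 1089 − 17·64 = 1)

33 8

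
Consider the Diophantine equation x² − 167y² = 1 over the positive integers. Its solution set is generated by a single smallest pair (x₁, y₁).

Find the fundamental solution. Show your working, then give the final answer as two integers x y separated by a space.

√167 = [12; 1,11,1,24, …], period ℓ=4 (even) → k=3
k=0  a_k=12  p_k/q_k = 12/1
k=1  a_k=1  p_k/q_k = 13/1
k=2  a_k=11  p_k/q_k = 155/12
k=3  a_k=1  p_k/q_k = 168/13
fundamental: x₁=168, y₁=13  (since 28224 − 167·169 = 1)

168 13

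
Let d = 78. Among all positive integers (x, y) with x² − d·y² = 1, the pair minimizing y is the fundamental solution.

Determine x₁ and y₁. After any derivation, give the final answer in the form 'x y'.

53 6

√78 → a₀=8, period (1,4,1,16); ℓ=4 even so k=3
i=0: a=8 ⇒ p=8, q=1
i=1: a=1 ⇒ p=9, q=1
i=2: a=4 ⇒ p=44, q=5
i=3: a=1 ⇒ p=53, q=6
→ (53, 6).  Check: 53²=2809, 78·6²=2808, difference 1.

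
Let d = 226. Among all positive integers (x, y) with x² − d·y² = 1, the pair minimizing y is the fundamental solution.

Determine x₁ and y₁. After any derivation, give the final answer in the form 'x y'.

√226 → a₀=15, period (30); ℓ=1 odd so k=1
a_0=15:  p_0=15·1+0=15,  q_0=15·0+1=1
a_1=30:  p_1=30·15+1=451,  q_1=30·1+0=30
→ (451, 30).  Check: 451²=203401, 226·30²=203400, difference 1.

451 30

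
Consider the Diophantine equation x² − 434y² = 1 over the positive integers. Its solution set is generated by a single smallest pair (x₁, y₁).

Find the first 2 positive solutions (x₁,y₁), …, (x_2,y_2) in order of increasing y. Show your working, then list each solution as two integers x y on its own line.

125 6
31249 1500

d=434: √d = [20; 1,4,1,40] (ℓ=4, even), read p_3/q_3
step 0: (20, 1)  from 20·(1,0) + (0,1)
…
step 2: (104, 5)  from 4·(21,1) + (20,1)
step 3: (125, 6)  from 1·(104,5) + (21,1)
(x₁, y₁) = (125, 6);  125² − 434·6² = 1 ✓
(x_2, y_2) = (125·125 + 434·6·6, 125·6 + 6·125) = (31249, 1500)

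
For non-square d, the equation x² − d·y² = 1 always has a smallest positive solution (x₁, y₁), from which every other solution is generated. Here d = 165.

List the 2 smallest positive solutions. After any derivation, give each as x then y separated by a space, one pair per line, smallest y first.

√165 → a₀=12, period (1,5,2,5,1,24); ℓ=6 even so k=5
k=0  a_k=12  p_k/q_k = 12/1
…
k=3  a_k=2  p_k/q_k = 167/13
k=4  a_k=5  p_k/q_k = 912/71
k=5  a_k=1  p_k/q_k = 1079/84
(x₁, y₁) = (1079, 84);  1079² − 165·84² = 1 ✓
(1079+84√165)^2 = 2328481 + 181272√165

1079 84
2328481 181272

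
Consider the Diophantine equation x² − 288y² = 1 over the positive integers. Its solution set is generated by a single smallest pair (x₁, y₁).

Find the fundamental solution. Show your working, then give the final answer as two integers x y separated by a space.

17 1

√288 = [16; 1,32, …], period ℓ=2 (even) → k=1
step 0: (16, 1)  from 16·(1,0) + (0,1)
step 1: (17, 1)  from 1·(16,1) + (1,0)
(x₁, y₁) = (17, 1);  17² − 288·1² = 1 ✓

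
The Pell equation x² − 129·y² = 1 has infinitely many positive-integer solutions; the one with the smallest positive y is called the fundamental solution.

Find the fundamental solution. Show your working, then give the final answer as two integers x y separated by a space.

16855 1484

d=129: √d = [11; 2,1,3,1,6,1,3,1,2,22] (ℓ=10, even), read p_9/q_9
a_0=11:  p_0=11·1+0=11,  q_0=11·0+1=1
…
a_2=1:  p_2=1·23+11=34,  q_2=1·2+1=3
a_3=3:  p_3=3·34+23=125,  q_3=3·3+2=11
a_4=1:  p_4=1·125+34=159,  q_4=1·11+3=14
a_5=6:  p_5=6·159+125=1079,  q_5=6·14+11=95
a_6=1:  p_6=1·1079+159=1238,  q_6=1·95+14=109
a_7=3:  p_7=3·1238+1079=4793,  q_7=3·109+95=422
a_8=1:  p_8=1·4793+1238=6031,  q_8=1·422+109=531
a_9=2:  p_9=2·6031+4793=16855,  q_9=2·531+422=1484
(x₁, y₁) = (16855, 1484);  16855² − 129·1484² = 1 ✓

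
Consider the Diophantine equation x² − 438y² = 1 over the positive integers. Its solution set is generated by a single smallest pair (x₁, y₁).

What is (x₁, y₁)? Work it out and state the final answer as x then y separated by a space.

[20; 1,12,1,40] for √438; ℓ=4 ⇒ convergent index 3
i=0: a=20 ⇒ p=20, q=1
…
i=2: a=12 ⇒ p=272, q=13
i=3: a=1 ⇒ p=293, q=14
→ (293, 14).  Check: 293²=85849, 438·14²=85848, difference 1.

293 14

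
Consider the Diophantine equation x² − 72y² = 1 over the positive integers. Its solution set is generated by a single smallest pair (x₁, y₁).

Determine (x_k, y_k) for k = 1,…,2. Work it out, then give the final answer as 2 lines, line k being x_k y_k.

17 2
577 68

√72 = [8; 2,16, …], period ℓ=2 (even) → k=1
k=0  a_k=8  p_k/q_k = 8/1
k=1  a_k=2  p_k/q_k = 17/2
fundamental: x₁=17, y₁=2  (since 289 − 72·4 = 1)
(17+2√72)^2 = 577 + 68√72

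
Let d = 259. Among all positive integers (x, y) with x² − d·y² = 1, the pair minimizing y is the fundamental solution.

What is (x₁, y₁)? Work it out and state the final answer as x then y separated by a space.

847225 52644

d=259: √d = [16; 10,1,2,3,4,3,2,1,10,32] (ℓ=10, even), read p_9/q_9
a_0=16:  p_0=16·1+0=16,  q_0=16·0+1=1
a_1=10:  p_1=10·16+1=161,  q_1=10·1+0=10
…
a_5=4:  p_5=4·1722+515=7403,  q_5=4·107+32=460
a_6=3:  p_6=3·7403+1722=23931,  q_6=3·460+107=1487
a_7=2:  p_7=2·23931+7403=55265,  q_7=2·1487+460=3434
a_8=1:  p_8=1·55265+23931=79196,  q_8=1·3434+1487=4921
a_9=10:  p_9=10·79196+55265=847225,  q_9=10·4921+3434=52644
fundamental: x₁=847225, y₁=52644  (since 717790200625 − 259·2771390736 = 1)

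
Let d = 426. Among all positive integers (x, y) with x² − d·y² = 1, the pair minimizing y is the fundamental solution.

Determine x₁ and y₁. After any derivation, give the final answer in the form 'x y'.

[20; 1,1,1,3,2,6,2,3,1,1,1,40] for √426; ℓ=12 ⇒ convergent index 11
k=0  a_k=20  p_k/q_k = 20/1
k=1  a_k=1  p_k/q_k = 21/1
k=2  a_k=1  p_k/q_k = 41/2
k=3  a_k=1  p_k/q_k = 62/3
k=4  a_k=3  p_k/q_k = 227/11
…
k=7  a_k=2  p_k/q_k = 7162/347
…
k=9  a_k=1  p_k/q_k = 31971/1549
k=10  a_k=1  p_k/q_k = 56780/2751
k=11  a_k=1  p_k/q_k = 88751/4300
fundamental: x₁=88751, y₁=4300  (since 7876740001 − 426·18490000 = 1)

88751 4300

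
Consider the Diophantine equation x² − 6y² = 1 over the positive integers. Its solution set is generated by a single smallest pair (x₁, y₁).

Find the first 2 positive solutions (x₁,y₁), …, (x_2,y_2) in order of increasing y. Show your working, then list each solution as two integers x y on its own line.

5 2
49 20

√6 → a₀=2, period (2,4); ℓ=2 even so k=1
a_0=2:  p_0=2·1+0=2,  q_0=2·0+1=1
a_1=2:  p_1=2·2+1=5,  q_1=2·1+0=2
fundamental: x₁=5, y₁=2  (since 25 − 6·4 = 1)
n=2: (5,2)∘(5,2) = (5·5+6·2·2, 5·2+2·5) = (49,20)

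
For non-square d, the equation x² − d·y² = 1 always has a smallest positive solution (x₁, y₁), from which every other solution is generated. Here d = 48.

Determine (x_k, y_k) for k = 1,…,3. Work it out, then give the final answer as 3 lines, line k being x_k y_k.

[6; 1,12] for √48; ℓ=2 ⇒ convergent index 1
step 0: (6, 1)  from 6·(1,0) + (0,1)
step 1: (7, 1)  from 1·(6,1) + (1,0)
(x₁, y₁) = (7, 1);  7² − 48·1² = 1 ✓
(x_2, y_2) = (7·7 + 48·1·1, 7·1 + 1·7) = (97, 14)
(x_3, y_3) = (7·97 + 48·1·14, 7·14 + 1·97) = (1351, 195)

7 1
97 14
1351 195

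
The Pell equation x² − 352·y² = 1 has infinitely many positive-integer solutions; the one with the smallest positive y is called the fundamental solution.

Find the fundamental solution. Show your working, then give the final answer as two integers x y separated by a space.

77617 4137

√352 → a₀=18, period (1,3,5,9,5,3,1,36); ℓ=8 even so k=7
i=0: a=18 ⇒ p=18, q=1
i=1: a=1 ⇒ p=19, q=1
…
i=6: a=3 ⇒ p=59118, q=3151
i=7: a=1 ⇒ p=77617, q=4137
fundamental: x₁=77617, y₁=4137  (since 6024398689 − 352·17114769 = 1)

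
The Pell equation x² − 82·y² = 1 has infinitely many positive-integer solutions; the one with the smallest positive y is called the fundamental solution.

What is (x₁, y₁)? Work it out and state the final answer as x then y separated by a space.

163 18

√82 → a₀=9, period (18); ℓ=1 odd so k=1
a_0=9:  p_0=9·1+0=9,  q_0=9·0+1=1
a_1=18:  p_1=18·9+1=163,  q_1=18·1+0=18
(x₁, y₁) = (163, 18);  163² − 82·18² = 1 ✓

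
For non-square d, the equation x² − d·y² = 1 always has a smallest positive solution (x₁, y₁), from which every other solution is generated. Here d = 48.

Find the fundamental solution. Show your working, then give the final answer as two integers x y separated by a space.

√48 → a₀=6, period (1,12); ℓ=2 even so k=1
step 0: (6, 1)  from 6·(1,0) + (0,1)
step 1: (7, 1)  from 1·(6,1) + (1,0)
→ (7, 1).  Check: 7²=49, 48·1²=48, difference 1.

7 1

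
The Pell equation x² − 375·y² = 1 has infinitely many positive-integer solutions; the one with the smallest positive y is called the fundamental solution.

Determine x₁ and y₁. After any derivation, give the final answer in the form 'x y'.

√375 → a₀=19, period (2,1,2,1,5,1,2,1,2,38); ℓ=10 even so k=9
a_0=19:  p_0=19·1+0=19,  q_0=19·0+1=1
a_1=2:  p_1=2·19+1=39,  q_1=2·1+0=2
…
a_3=2:  p_3=2·58+39=155,  q_3=2·3+2=8
…
a_5=5:  p_5=5·213+155=1220,  q_5=5·11+8=63
a_6=1:  p_6=1·1220+213=1433,  q_6=1·63+11=74
…
a_8=1:  p_8=1·4086+1433=5519,  q_8=1·211+74=285
a_9=2:  p_9=2·5519+4086=15124,  q_9=2·285+211=781
→ (15124, 781).  Check: 15124²=228735376, 375·781²=228735375, difference 1.

15124 781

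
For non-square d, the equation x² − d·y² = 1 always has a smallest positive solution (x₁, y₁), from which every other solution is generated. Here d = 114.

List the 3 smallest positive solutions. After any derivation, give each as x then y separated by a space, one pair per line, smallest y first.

d=114: √d = [10; 1,2,10,2,1,20] (ℓ=6, even), read p_5/q_5
a_0=10:  p_0=10·1+0=10,  q_0=10·0+1=1
…
a_2=2:  p_2=2·11+10=32,  q_2=2·1+1=3
…
a_4=2:  p_4=2·331+32=694,  q_4=2·31+3=65
a_5=1:  p_5=1·694+331=1025,  q_5=1·65+31=96
fundamental: x₁=1025, y₁=96  (since 1050625 − 114·9216 = 1)
(1025+96√114)^2 = 2101249 + 196800√114
(1025+96√114)^3 = 4307559425 + 403439904√114

1025 96
2101249 196800
4307559425 403439904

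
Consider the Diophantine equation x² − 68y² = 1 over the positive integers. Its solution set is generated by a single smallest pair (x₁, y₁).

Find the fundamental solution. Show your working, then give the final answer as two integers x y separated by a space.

d=68: √d = [8; 4,16] (ℓ=2, even), read p_1/q_1
k=0  a_k=8  p_k/q_k = 8/1
k=1  a_k=4  p_k/q_k = 33/4
→ (33, 4).  Check: 33²=1089, 68·4²=1088, difference 1.

33 4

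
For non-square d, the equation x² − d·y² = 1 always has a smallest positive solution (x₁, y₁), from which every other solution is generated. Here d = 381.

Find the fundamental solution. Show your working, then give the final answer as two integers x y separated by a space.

√381 → a₀=19, period (1,1,12,1,1,38); ℓ=6 even so k=5
i=0: a=19 ⇒ p=19, q=1
…
i=4: a=1 ⇒ p=527, q=27
i=5: a=1 ⇒ p=1015, q=52
fundamental: x₁=1015, y₁=52  (since 1030225 − 381·2704 = 1)

1015 52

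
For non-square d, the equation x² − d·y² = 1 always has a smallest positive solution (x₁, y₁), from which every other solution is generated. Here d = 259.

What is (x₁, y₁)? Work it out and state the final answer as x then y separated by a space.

[16; 10,1,2,3,4,3,2,1,10,32] for √259; ℓ=10 ⇒ convergent index 9
i=0: a=16 ⇒ p=16, q=1
i=1: a=10 ⇒ p=161, q=10
…
i=3: a=2 ⇒ p=515, q=32
…
i=5: a=4 ⇒ p=7403, q=460
i=6: a=3 ⇒ p=23931, q=1487
i=7: a=2 ⇒ p=55265, q=3434
i=8: a=1 ⇒ p=79196, q=4921
i=9: a=10 ⇒ p=847225, q=52644
fundamental: x₁=847225, y₁=52644  (since 717790200625 − 259·2771390736 = 1)

847225 52644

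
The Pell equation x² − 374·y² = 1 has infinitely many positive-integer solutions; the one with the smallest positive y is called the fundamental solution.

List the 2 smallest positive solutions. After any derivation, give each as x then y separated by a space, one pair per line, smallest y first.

3365 174
22646449 1171020

√374 → a₀=19, period (2,1,18,1,2,38); ℓ=6 even so k=5
step 0: (19, 1)  from 19·(1,0) + (0,1)
…
step 4: (1141, 59)  from 1·(1083,56) + (58,3)
step 5: (3365, 174)  from 2·(1141,59) + (1083,56)
(x₁, y₁) = (3365, 174);  3365² − 374·174² = 1 ✓
(x_2, y_2) = (3365·3365 + 374·174·174, 3365·174 + 174·3365) = (22646449, 1171020)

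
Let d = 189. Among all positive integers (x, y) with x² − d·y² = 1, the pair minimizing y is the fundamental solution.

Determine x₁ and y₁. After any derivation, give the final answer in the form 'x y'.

55 4

[13; 1,2,1,26] for √189; ℓ=4 ⇒ convergent index 3
step 0: (13, 1)  from 13·(1,0) + (0,1)
step 1: (14, 1)  from 1·(13,1) + (1,0)
step 2: (41, 3)  from 2·(14,1) + (13,1)
step 3: (55, 4)  from 1·(41,3) + (14,1)
→ (55, 4).  Check: 55²=3025, 189·4²=3024, difference 1.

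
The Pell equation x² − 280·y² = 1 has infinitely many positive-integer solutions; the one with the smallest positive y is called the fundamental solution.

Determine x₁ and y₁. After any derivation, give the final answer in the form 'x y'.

d=280: √d = [16; 1,2,1,2,1,32] (ℓ=6, even), read p_5/q_5
a_0=16:  p_0=16·1+0=16,  q_0=16·0+1=1
…
a_4=2:  p_4=2·67+50=184,  q_4=2·4+3=11
a_5=1:  p_5=1·184+67=251,  q_5=1·11+4=15
fundamental: x₁=251, y₁=15  (since 63001 − 280·225 = 1)

251 15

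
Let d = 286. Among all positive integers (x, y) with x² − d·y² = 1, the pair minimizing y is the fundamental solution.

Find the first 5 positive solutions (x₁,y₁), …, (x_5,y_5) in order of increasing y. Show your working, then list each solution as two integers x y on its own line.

d=286: √d = [16; 1,10,3,3,2,3,3,10,1,32] (ℓ=10, even), read p_9/q_9
i=0: a=16 ⇒ p=16, q=1
i=1: a=1 ⇒ p=17, q=1
i=2: a=10 ⇒ p=186, q=11
…
i=5: a=2 ⇒ p=4397, q=260
…
i=8: a=10 ⇒ p=512132, q=30283
i=9: a=1 ⇒ p=561835, q=33222
→ (561835, 33222).  Check: 561835²=315658567225, 286·33222²=315658567224, difference 1.
k=2:  x_2 = 561835·561835+286·33222·33222 = 631317134449,  y_2 = 561835·33222+33222·561835 = 37330564740
k=3:  x_3 = 561835·631317134449+286·33222·37330564740 = 709392124465745995,  y_3 = 561835·37330564740+33222·631317134449 = 41947235681362578
k=4:  x_4 = 561835·709392124465745995+286·33222·41947235681362578 = 797122648497793485067201,  y_4 = 561835·41947235681362578+33222·709392124465745995 = 47134850318039357456520
k=5:  x_5 = 561835·797122648497793485067201+286·33222·47134850318039357456520 = 895702806436806213240996001675,  y_5 = 561835·47134850318039357456520+33222·797122648497793485067201 = 52964017256829337557486465822

561835 33222
631317134449 37330564740
709392124465745995 41947235681362578
797122648497793485067201 47134850318039357456520
895702806436806213240996001675 52964017256829337557486465822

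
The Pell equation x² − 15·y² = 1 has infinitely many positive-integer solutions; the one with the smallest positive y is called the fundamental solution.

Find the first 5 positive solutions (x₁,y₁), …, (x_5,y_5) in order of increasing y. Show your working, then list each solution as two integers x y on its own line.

d=15: √d = [3; 1,6] (ℓ=2, even), read p_1/q_1
a_0=3:  p_0=3·1+0=3,  q_0=3·0+1=1
a_1=1:  p_1=1·3+1=4,  q_1=1·1+0=1
fundamental: x₁=4, y₁=1  (since 16 − 15·1 = 1)
(4+1√15)^2 = 31 + 8√15
(4+1√15)^3 = 244 + 63√15
(4+1√15)^4 = 1921 + 496√15
(4+1√15)^5 = 15124 + 3905√15

4 1
31 8
244 63
1921 496
15124 3905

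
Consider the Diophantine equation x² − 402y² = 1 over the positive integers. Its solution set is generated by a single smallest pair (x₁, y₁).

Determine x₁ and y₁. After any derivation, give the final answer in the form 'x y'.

401 20

√402 → a₀=20, period (20,40); ℓ=2 even so k=1
i=0: a=20 ⇒ p=20, q=1
i=1: a=20 ⇒ p=401, q=20
(x₁, y₁) = (401, 20);  401² − 402·20² = 1 ✓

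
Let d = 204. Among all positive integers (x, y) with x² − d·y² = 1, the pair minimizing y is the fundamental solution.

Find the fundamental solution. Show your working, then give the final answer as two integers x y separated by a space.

4999 350

[14; 3,1,1,6,1,1,3,28] for √204; ℓ=8 ⇒ convergent index 7
k=0  a_k=14  p_k/q_k = 14/1
…
k=2  a_k=1  p_k/q_k = 57/4
…
k=6  a_k=1  p_k/q_k = 1414/99
k=7  a_k=3  p_k/q_k = 4999/350
fundamental: x₁=4999, y₁=350  (since 24990001 − 204·122500 = 1)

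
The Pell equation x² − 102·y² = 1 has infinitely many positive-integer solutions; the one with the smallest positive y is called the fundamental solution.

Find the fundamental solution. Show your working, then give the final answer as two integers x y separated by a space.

√102 → a₀=10, period (10,20); ℓ=2 even so k=1
step 0: (10, 1)  from 10·(1,0) + (0,1)
step 1: (101, 10)  from 10·(10,1) + (1,0)
fundamental: x₁=101, y₁=10  (since 10201 − 102·100 = 1)

101 10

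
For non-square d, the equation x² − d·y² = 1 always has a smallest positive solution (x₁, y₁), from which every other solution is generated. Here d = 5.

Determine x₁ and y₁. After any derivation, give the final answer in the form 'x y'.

√5 → a₀=2, period (4); ℓ=1 odd so k=1
k=0  a_k=2  p_k/q_k = 2/1
k=1  a_k=4  p_k/q_k = 9/4
(x₁, y₁) = (9, 4);  9² − 5·4² = 1 ✓

9 4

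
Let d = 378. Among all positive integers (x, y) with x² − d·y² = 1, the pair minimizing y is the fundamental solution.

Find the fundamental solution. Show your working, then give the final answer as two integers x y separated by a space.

8749 450

√378 → a₀=19, period (2,3,1,4,1,3,2,38); ℓ=8 even so k=7
i=0: a=19 ⇒ p=19, q=1
i=1: a=2 ⇒ p=39, q=2
i=2: a=3 ⇒ p=136, q=7
i=3: a=1 ⇒ p=175, q=9
i=4: a=4 ⇒ p=836, q=43
i=5: a=1 ⇒ p=1011, q=52
i=6: a=3 ⇒ p=3869, q=199
i=7: a=2 ⇒ p=8749, q=450
fundamental: x₁=8749, y₁=450  (since 76545001 − 378·202500 = 1)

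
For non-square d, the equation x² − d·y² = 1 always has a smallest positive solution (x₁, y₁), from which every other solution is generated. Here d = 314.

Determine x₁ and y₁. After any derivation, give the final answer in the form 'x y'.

√314 = [17; 1,2,1,1,2,1,34, …], period ℓ=7 (odd) → k=13
k=0  a_k=17  p_k/q_k = 17/1
…
k=2  a_k=2  p_k/q_k = 53/3
…
k=4  a_k=1  p_k/q_k = 124/7
…
k=6  a_k=1  p_k/q_k = 443/25
…
k=8  a_k=1  p_k/q_k = 15824/893
k=9  a_k=2  p_k/q_k = 47029/2654
k=10  a_k=1  p_k/q_k = 62853/3547
k=11  a_k=1  p_k/q_k = 109882/6201
k=12  a_k=2  p_k/q_k = 282617/15949
k=13  a_k=1  p_k/q_k = 392499/22150
(x₁, y₁) = (392499, 22150);  392499² − 314·22150² = 1 ✓

392499 22150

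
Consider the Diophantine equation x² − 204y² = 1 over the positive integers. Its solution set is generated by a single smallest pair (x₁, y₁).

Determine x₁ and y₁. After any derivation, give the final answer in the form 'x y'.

4999 350

[14; 3,1,1,6,1,1,3,28] for √204; ℓ=8 ⇒ convergent index 7
i=0: a=14 ⇒ p=14, q=1
…
i=2: a=1 ⇒ p=57, q=4
i=3: a=1 ⇒ p=100, q=7
i=4: a=6 ⇒ p=657, q=46
i=5: a=1 ⇒ p=757, q=53
i=6: a=1 ⇒ p=1414, q=99
i=7: a=3 ⇒ p=4999, q=350
fundamental: x₁=4999, y₁=350  (since 24990001 − 204·122500 = 1)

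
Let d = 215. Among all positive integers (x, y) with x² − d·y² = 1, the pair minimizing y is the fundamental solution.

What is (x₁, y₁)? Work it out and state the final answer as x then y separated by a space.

√215 → a₀=14, period (1,1,1,28); ℓ=4 even so k=3
i=0: a=14 ⇒ p=14, q=1
…
i=2: a=1 ⇒ p=29, q=2
i=3: a=1 ⇒ p=44, q=3
fundamental: x₁=44, y₁=3  (since 1936 − 215·9 = 1)

44 3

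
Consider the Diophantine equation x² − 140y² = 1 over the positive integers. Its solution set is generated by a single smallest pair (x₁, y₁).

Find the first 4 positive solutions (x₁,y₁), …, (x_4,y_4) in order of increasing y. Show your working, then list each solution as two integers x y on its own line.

d=140: √d = [11; 1,4,1,22] (ℓ=4, even), read p_3/q_3
a_0=11:  p_0=11·1+0=11,  q_0=11·0+1=1
…
a_2=4:  p_2=4·12+11=59,  q_2=4·1+1=5
a_3=1:  p_3=1·59+12=71,  q_3=1·5+1=6
(x₁, y₁) = (71, 6);  71² − 140·6² = 1 ✓
(71+6√140)^2 = 10081 + 852√140
(71+6√140)^3 = 1431431 + 120978√140
(71+6√140)^4 = 203253121 + 17178024√140

71 6
10081 852
1431431 120978
203253121 17178024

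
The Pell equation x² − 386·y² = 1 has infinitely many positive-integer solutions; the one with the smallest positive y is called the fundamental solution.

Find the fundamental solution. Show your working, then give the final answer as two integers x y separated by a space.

111555 5678

√386 → a₀=19, period (1,1,1,4,1,18,1,4,1,1,1,38); ℓ=12 even so k=11
k=0  a_k=19  p_k/q_k = 19/1
…
k=2  a_k=1  p_k/q_k = 39/2
…
k=5  a_k=1  p_k/q_k = 334/17
k=6  a_k=18  p_k/q_k = 6287/320
…
k=10  a_k=1  p_k/q_k = 72163/3673
k=11  a_k=1  p_k/q_k = 111555/5678
(x₁, y₁) = (111555, 5678);  111555² − 386·5678² = 1 ✓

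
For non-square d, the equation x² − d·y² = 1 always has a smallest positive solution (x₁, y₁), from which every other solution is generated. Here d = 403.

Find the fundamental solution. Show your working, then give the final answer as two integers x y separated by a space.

[20; 13,2,1,3,1,3,1,2,13,40] for √403; ℓ=10 ⇒ convergent index 9
a_0=20:  p_0=20·1+0=20,  q_0=20·0+1=1
…
a_3=1:  p_3=1·542+261=803,  q_3=1·27+13=40
…
a_6=3:  p_6=3·3754+2951=14213,  q_6=3·187+147=708
a_7=1:  p_7=1·14213+3754=17967,  q_7=1·708+187=895
a_8=2:  p_8=2·17967+14213=50147,  q_8=2·895+708=2498
a_9=13:  p_9=13·50147+17967=669878,  q_9=13·2498+895=33369
fundamental: x₁=669878, y₁=33369  (since 448736534884 − 403·1113490161 = 1)

669878 33369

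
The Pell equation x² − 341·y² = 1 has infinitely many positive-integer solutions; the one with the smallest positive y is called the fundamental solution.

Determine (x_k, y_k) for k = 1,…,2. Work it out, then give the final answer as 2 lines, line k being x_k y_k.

√341 = [18; 2,6,1,8,2,…,6,2,36, …], period ℓ=14 (even) → k=13
a_0=18:  p_0=18·1+0=18,  q_0=18·0+1=1
a_1=2:  p_1=2·18+1=37,  q_1=2·1+0=2
…
a_3=1:  p_3=1·240+37=277,  q_3=1·13+2=15
a_4=8:  p_4=8·277+240=2456,  q_4=8·15+13=133
a_5=2:  p_5=2·2456+277=5189,  q_5=2·133+15=281
a_6=1:  p_6=1·5189+2456=7645,  q_6=1·281+133=414
a_7=2:  p_7=2·7645+5189=20479,  q_7=2·414+281=1109
a_8=1:  p_8=1·20479+7645=28124,  q_8=1·1109+414=1523
a_9=2:  p_9=2·28124+20479=76727,  q_9=2·1523+1109=4155
a_10=8:  p_10=8·76727+28124=641940,  q_10=8·4155+1523=34763
a_11=1:  p_11=1·641940+76727=718667,  q_11=1·34763+4155=38918
a_12=6:  p_12=6·718667+641940=4953942,  q_12=6·38918+34763=268271
a_13=2:  p_13=2·4953942+718667=10626551,  q_13=2·268271+38918=575460
fundamental: x₁=10626551, y₁=575460  (since 112923586155601 − 341·331154211600 = 1)
n=2: (10626551,575460)∘(10626551,575460) = (10626551·10626551+341·575460·575460, 10626551·575460+575460·10626551) = (225847172311201,12230310076920)

10626551 575460
225847172311201 12230310076920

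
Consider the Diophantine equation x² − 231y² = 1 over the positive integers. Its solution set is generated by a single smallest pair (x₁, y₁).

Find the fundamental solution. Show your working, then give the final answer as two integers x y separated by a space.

√231 → a₀=15, period (5,30); ℓ=2 even so k=1
k=0  a_k=15  p_k/q_k = 15/1
k=1  a_k=5  p_k/q_k = 76/5
→ (76, 5).  Check: 76²=5776, 231·5²=5775, difference 1.

76 5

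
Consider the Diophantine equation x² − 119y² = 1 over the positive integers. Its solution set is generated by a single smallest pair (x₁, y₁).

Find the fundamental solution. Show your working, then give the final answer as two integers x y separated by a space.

√119 → a₀=10, period (1,9,1,20); ℓ=4 even so k=3
step 0: (10, 1)  from 10·(1,0) + (0,1)
…
step 2: (109, 10)  from 9·(11,1) + (10,1)
step 3: (120, 11)  from 1·(109,10) + (11,1)
→ (120, 11).  Check: 120²=14400, 119·11²=14399, difference 1.

120 11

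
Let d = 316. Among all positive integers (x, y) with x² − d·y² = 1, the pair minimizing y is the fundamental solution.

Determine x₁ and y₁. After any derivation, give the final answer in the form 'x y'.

d=316: √d = [17; 1,3,2,8,2,3,1,34] (ℓ=8, even), read p_7/q_7
k=0  a_k=17  p_k/q_k = 17/1
k=1  a_k=1  p_k/q_k = 18/1
k=2  a_k=3  p_k/q_k = 71/4
k=3  a_k=2  p_k/q_k = 160/9
k=4  a_k=8  p_k/q_k = 1351/76
k=5  a_k=2  p_k/q_k = 2862/161
k=6  a_k=3  p_k/q_k = 9937/559
k=7  a_k=1  p_k/q_k = 12799/720
fundamental: x₁=12799, y₁=720  (since 163814401 − 316·518400 = 1)

12799 720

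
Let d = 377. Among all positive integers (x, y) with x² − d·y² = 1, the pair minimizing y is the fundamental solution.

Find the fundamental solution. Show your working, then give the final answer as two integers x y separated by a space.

√377 = [19; 2,2,2,38, …], period ℓ=4 (even) → k=3
i=0: a=19 ⇒ p=19, q=1
…
i=2: a=2 ⇒ p=97, q=5
i=3: a=2 ⇒ p=233, q=12
→ (233, 12).  Check: 233²=54289, 377·12²=54288, difference 1.

233 12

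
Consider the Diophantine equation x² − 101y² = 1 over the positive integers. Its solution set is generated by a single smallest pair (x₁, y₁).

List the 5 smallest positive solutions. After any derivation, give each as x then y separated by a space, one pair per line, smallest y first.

√101 → a₀=10, period (20); ℓ=1 odd so k=1
k=0  a_k=10  p_k/q_k = 10/1
k=1  a_k=20  p_k/q_k = 201/20
(x₁, y₁) = (201, 20);  201² − 101·20² = 1 ✓
k=2:  x_2 = 201·201+101·20·20 = 80801,  y_2 = 201·20+20·201 = 8040
k=3:  x_3 = 201·80801+101·20·8040 = 32481801,  y_3 = 201·8040+20·80801 = 3232060
k=4:  x_4 = 201·32481801+101·20·3232060 = 13057603201,  y_4 = 201·3232060+20·32481801 = 1299280080
k=5:  x_5 = 201·13057603201+101·20·1299280080 = 5249124005001,  y_5 = 201·1299280080+20·13057603201 = 522307360100

201 20
80801 8040
32481801 3232060
13057603201 1299280080
5249124005001 522307360100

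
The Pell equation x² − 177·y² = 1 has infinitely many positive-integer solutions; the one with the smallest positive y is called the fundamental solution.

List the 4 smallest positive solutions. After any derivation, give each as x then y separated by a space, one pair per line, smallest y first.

62423 4692
7793261857 585777432
972957569736599 73131969270780
121469860743542176897 9130233834994022448

d=177: √d = [13; 3,3,2,8,2,3,3,26] (ℓ=8, even), read p_7/q_7
i=0: a=13 ⇒ p=13, q=1
i=1: a=3 ⇒ p=40, q=3
i=2: a=3 ⇒ p=133, q=10
…
i=4: a=8 ⇒ p=2581, q=194
i=5: a=2 ⇒ p=5468, q=411
i=6: a=3 ⇒ p=18985, q=1427
i=7: a=3 ⇒ p=62423, q=4692
(x₁, y₁) = (62423, 4692);  62423² − 177·4692² = 1 ✓
(62423+4692√177)^2 = 7793261857 + 585777432√177
(62423+4692√177)^3 = 972957569736599 + 73131969270780√177
(62423+4692√177)^4 = 121469860743542176897 + 9130233834994022448√177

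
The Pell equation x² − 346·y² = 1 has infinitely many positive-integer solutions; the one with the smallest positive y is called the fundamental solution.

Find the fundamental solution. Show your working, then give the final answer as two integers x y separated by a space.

17299 930

√346 → a₀=18, period (1,1,1,1,36); ℓ=5 odd so k=9
i=0: a=18 ⇒ p=18, q=1
…
i=5: a=36 ⇒ p=3404, q=183
i=6: a=1 ⇒ p=3497, q=188
i=7: a=1 ⇒ p=6901, q=371
i=8: a=1 ⇒ p=10398, q=559
i=9: a=1 ⇒ p=17299, q=930
fundamental: x₁=17299, y₁=930  (since 299255401 − 346·864900 = 1)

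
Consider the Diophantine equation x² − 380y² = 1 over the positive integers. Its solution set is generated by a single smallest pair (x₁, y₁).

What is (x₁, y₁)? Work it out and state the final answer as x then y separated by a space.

39 2

√380 = [19; 2,38, …], period ℓ=2 (even) → k=1
i=0: a=19 ⇒ p=19, q=1
i=1: a=2 ⇒ p=39, q=2
(x₁, y₁) = (39, 2);  39² − 380·2² = 1 ✓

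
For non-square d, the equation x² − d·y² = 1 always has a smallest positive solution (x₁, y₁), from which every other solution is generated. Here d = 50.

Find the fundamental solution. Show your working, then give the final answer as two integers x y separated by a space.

√50 = [7; 14, …], period ℓ=1 (odd) → k=1
a_0=7:  p_0=7·1+0=7,  q_0=7·0+1=1
a_1=14:  p_1=14·7+1=99,  q_1=14·1+0=14
(x₁, y₁) = (99, 14);  99² − 50·14² = 1 ✓

99 14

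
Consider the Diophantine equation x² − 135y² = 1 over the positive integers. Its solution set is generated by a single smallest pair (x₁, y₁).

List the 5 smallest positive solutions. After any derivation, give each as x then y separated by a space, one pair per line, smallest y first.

d=135: √d = [11; 1,1,1,1,1,1,1,22] (ℓ=8, even), read p_7/q_7
step 0: (11, 1)  from 11·(1,0) + (0,1)
step 1: (12, 1)  from 1·(11,1) + (1,0)
…
step 4: (58, 5)  from 1·(35,3) + (23,2)
…
step 6: (151, 13)  from 1·(93,8) + (58,5)
step 7: (244, 21)  from 1·(151,13) + (93,8)
(x₁, y₁) = (244, 21);  244² − 135·21² = 1 ✓
(x_2, y_2) = (244·244 + 135·21·21, 244·21 + 21·244) = (119071, 10248)
(x_3, y_3) = (244·119071 + 135·21·10248, 244·10248 + 21·119071) = (58106404, 5001003)
(x_4, y_4) = (244·58106404 + 135·21·5001003, 244·5001003 + 21·58106404) = (28355806081, 2440479216)
(x_5, y_5) = (244·28355806081 + 135·21·2440479216, 244·2440479216 + 21·28355806081) = (13837575261124, 1190948856405)

244 21
119071 10248
58106404 5001003
28355806081 2440479216
13837575261124 1190948856405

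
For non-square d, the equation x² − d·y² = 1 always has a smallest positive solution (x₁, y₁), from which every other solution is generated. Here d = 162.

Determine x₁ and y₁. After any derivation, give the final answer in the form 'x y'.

√162 → a₀=12, period (1,2,1,2,12,2,1,2,1,24); ℓ=10 even so k=9
a_0=12:  p_0=12·1+0=12,  q_0=12·0+1=1
…
a_2=2:  p_2=2·13+12=38,  q_2=2·1+1=3
a_3=1:  p_3=1·38+13=51,  q_3=1·3+1=4
a_4=2:  p_4=2·51+38=140,  q_4=2·4+3=11
a_5=12:  p_5=12·140+51=1731,  q_5=12·11+4=136
a_6=2:  p_6=2·1731+140=3602,  q_6=2·136+11=283
a_7=1:  p_7=1·3602+1731=5333,  q_7=1·283+136=419
a_8=2:  p_8=2·5333+3602=14268,  q_8=2·419+283=1121
a_9=1:  p_9=1·14268+5333=19601,  q_9=1·1121+419=1540
→ (19601, 1540).  Check: 19601²=384199201, 162·1540²=384199200, difference 1.

19601 1540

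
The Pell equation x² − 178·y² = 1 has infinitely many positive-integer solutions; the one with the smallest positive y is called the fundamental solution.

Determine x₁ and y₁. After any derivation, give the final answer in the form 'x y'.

1601 120

[13; 2,1,12,1,2,26] for √178; ℓ=6 ⇒ convergent index 5
step 0: (13, 1)  from 13·(1,0) + (0,1)
step 1: (27, 2)  from 2·(13,1) + (1,0)
step 2: (40, 3)  from 1·(27,2) + (13,1)
…
step 4: (547, 41)  from 1·(507,38) + (40,3)
step 5: (1601, 120)  from 2·(547,41) + (507,38)
(x₁, y₁) = (1601, 120);  1601² − 178·120² = 1 ✓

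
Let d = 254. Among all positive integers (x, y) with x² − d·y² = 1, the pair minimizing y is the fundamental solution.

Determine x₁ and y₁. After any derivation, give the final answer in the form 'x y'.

255 16

[15; 1,14,1,30] for √254; ℓ=4 ⇒ convergent index 3
k=0  a_k=15  p_k/q_k = 15/1
…
k=2  a_k=14  p_k/q_k = 239/15
k=3  a_k=1  p_k/q_k = 255/16
(x₁, y₁) = (255, 16);  255² − 254·16² = 1 ✓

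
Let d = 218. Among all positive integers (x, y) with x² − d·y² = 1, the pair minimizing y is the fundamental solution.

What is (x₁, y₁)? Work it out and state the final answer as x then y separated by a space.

126003 8534

√218 = [14; 1,3,3,1,28, …], period ℓ=5 (odd) → k=9
k=0  a_k=14  p_k/q_k = 14/1
…
k=3  a_k=3  p_k/q_k = 192/13
…
k=6  a_k=1  p_k/q_k = 7471/506
…
k=8  a_k=3  p_k/q_k = 96370/6527
k=9  a_k=1  p_k/q_k = 126003/8534
→ (126003, 8534).  Check: 126003²=15876756009, 218·8534²=15876756008, difference 1.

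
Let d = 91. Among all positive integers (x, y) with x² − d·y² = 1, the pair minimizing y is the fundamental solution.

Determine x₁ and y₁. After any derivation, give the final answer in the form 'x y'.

[9; 1,1,5,1,5,1,1,18] for √91; ℓ=8 ⇒ convergent index 7
a_0=9:  p_0=9·1+0=9,  q_0=9·0+1=1
…
a_6=1:  p_6=1·725+124=849,  q_6=1·76+13=89
a_7=1:  p_7=1·849+725=1574,  q_7=1·89+76=165
fundamental: x₁=1574, y₁=165  (since 2477476 − 91·27225 = 1)

1574 165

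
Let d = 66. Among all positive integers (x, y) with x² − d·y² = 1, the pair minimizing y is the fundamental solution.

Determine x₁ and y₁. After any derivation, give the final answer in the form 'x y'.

65 8

√66 → a₀=8, period (8,16); ℓ=2 even so k=1
i=0: a=8 ⇒ p=8, q=1
i=1: a=8 ⇒ p=65, q=8
fundamental: x₁=65, y₁=8  (since 4225 − 66·64 = 1)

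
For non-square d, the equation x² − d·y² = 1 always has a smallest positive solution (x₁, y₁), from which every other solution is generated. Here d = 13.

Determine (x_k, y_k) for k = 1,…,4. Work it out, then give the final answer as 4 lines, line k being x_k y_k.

√13 → a₀=3, period (1,1,1,1,6); ℓ=5 odd so k=9
k=0  a_k=3  p_k/q_k = 3/1
k=1  a_k=1  p_k/q_k = 4/1
…
k=6  a_k=1  p_k/q_k = 137/38
…
k=8  a_k=1  p_k/q_k = 393/109
k=9  a_k=1  p_k/q_k = 649/180
→ (649, 180).  Check: 649²=421201, 13·180²=421200, difference 1.
k=2:  x_2 = 649·649+13·180·180 = 842401,  y_2 = 649·180+180·649 = 233640
k=3:  x_3 = 649·842401+13·180·233640 = 1093435849,  y_3 = 649·233640+180·842401 = 303264540
k=4:  x_4 = 649·1093435849+13·180·303264540 = 1419278889601,  y_4 = 649·303264540+180·1093435849 = 393637139280

649 180
842401 233640
1093435849 303264540
1419278889601 393637139280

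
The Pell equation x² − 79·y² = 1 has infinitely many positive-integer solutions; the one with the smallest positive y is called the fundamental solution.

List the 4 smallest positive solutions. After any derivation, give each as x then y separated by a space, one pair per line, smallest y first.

80 9
12799 1440
2047760 230391
327628801 36861120

√79 = [8; 1,7,1,16, …], period ℓ=4 (even) → k=3
i=0: a=8 ⇒ p=8, q=1
…
i=2: a=7 ⇒ p=71, q=8
i=3: a=1 ⇒ p=80, q=9
→ (80, 9).  Check: 80²=6400, 79·9²=6399, difference 1.
n=2: (80,9)∘(80,9) = (80·80+79·9·9, 80·9+9·80) = (12799,1440)
n=3: (12799,1440)∘(80,9) = (80·12799+79·9·1440, 80·1440+9·12799) = (2047760,230391)
n=4: (2047760,230391)∘(80,9) = (80·2047760+79·9·230391, 80·230391+9·2047760) = (327628801,36861120)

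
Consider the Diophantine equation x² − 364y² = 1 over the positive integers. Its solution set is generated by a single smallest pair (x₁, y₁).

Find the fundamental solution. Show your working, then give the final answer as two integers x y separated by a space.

d=364: √d = [19; 12,1,2,3,1,8,1,3,2,1,12,38] (ℓ=12, even), read p_11/q_11
k=0  a_k=19  p_k/q_k = 19/1
k=1  a_k=12  p_k/q_k = 229/12
k=2  a_k=1  p_k/q_k = 248/13
…
k=4  a_k=3  p_k/q_k = 2423/127
k=5  a_k=1  p_k/q_k = 3148/165
k=6  a_k=8  p_k/q_k = 27607/1447
k=7  a_k=1  p_k/q_k = 30755/1612
…
k=9  a_k=2  p_k/q_k = 270499/14178
k=10  a_k=1  p_k/q_k = 390371/20461
k=11  a_k=12  p_k/q_k = 4954951/259710
→ (4954951, 259710).  Check: 4954951²=24551539412401, 364·259710²=24551539412400, difference 1.

4954951 259710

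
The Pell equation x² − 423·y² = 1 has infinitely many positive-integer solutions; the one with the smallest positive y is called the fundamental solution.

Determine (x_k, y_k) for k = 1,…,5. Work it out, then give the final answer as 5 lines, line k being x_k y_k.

d=423: √d = [20; 1,1,3,4,3,1,1,40] (ℓ=8, even), read p_7/q_7
k=0  a_k=20  p_k/q_k = 20/1
…
k=2  a_k=1  p_k/q_k = 41/2
k=3  a_k=3  p_k/q_k = 144/7
…
k=5  a_k=3  p_k/q_k = 1995/97
k=6  a_k=1  p_k/q_k = 2612/127
k=7  a_k=1  p_k/q_k = 4607/224
fundamental: x₁=4607, y₁=224  (since 21224449 − 423·50176 = 1)
k=2:  x_2 = 4607·4607+423·224·224 = 42448897,  y_2 = 4607·224+224·4607 = 2063936
k=3:  x_3 = 4607·42448897+423·224·2063936 = 391124132351,  y_3 = 4607·2063936+224·42448897 = 19017106080
k=4:  x_4 = 4607·391124132351+423·224·19017106080 = 3603817713033217,  y_4 = 4607·19017106080+224·391124132351 = 175223613357184
k=5:  x_5 = 4607·3603817713033217+423·224·175223613357184 = 33205576016763929087,  y_5 = 4607·175223613357184+224·3603817713033217 = 1614510354455987296

4607 224
42448897 2063936
391124132351 19017106080
3603817713033217 175223613357184
33205576016763929087 1614510354455987296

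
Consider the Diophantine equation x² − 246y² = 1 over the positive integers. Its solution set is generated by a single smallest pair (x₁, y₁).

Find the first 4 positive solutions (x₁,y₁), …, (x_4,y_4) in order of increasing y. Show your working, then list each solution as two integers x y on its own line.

[15; 1,2,5,1,14,1,5,2,1,30] for √246; ℓ=10 ⇒ convergent index 9
step 0: (15, 1)  from 15·(1,0) + (0,1)
…
step 3: (251, 16)  from 5·(47,3) + (16,1)
step 4: (298, 19)  from 1·(251,16) + (47,3)
…
step 8: (60777, 3875)  from 2·(28028,1787) + (4721,301)
step 9: (88805, 5662)  from 1·(60777,3875) + (28028,1787)
→ (88805, 5662).  Check: 88805²=7886328025, 246·5662²=7886328024, difference 1.
(88805+5662√246)^2 = 15772656049 + 1005627820√246
(88805+5662√246)^3 = 2801381440774085 + 178609557104538√246
(88805+5662√246)^4 = 497553357680112580801 + 31722843436331366360√246

88805 5662
15772656049 1005627820
2801381440774085 178609557104538
497553357680112580801 31722843436331366360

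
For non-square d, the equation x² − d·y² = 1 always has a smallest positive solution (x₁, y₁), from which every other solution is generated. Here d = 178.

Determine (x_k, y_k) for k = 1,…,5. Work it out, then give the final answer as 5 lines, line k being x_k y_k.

d=178: √d = [13; 2,1,12,1,2,26] (ℓ=6, even), read p_5/q_5
a_0=13:  p_0=13·1+0=13,  q_0=13·0+1=1
…
a_3=12:  p_3=12·40+27=507,  q_3=12·3+2=38
a_4=1:  p_4=1·507+40=547,  q_4=1·38+3=41
a_5=2:  p_5=2·547+507=1601,  q_5=2·41+38=120
fundamental: x₁=1601, y₁=120  (since 2563201 − 178·14400 = 1)
(1601+120√178)^2 = 5126401 + 384240√178
(1601+120√178)^3 = 16414734401 + 1230336360√178
(1601+120√178)^4 = 52559974425601 + 3939536640480√178
(1601+120√178)^5 = 168297021696040001 + 12614395092480600√178

1601 120
5126401 384240
16414734401 1230336360
52559974425601 3939536640480
168297021696040001 12614395092480600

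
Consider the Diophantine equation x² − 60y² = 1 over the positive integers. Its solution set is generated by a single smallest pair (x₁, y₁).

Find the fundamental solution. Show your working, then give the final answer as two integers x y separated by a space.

[7; 1,2,1,14] for √60; ℓ=4 ⇒ convergent index 3
a_0=7:  p_0=7·1+0=7,  q_0=7·0+1=1
a_1=1:  p_1=1·7+1=8,  q_1=1·1+0=1
a_2=2:  p_2=2·8+7=23,  q_2=2·1+1=3
a_3=1:  p_3=1·23+8=31,  q_3=1·3+1=4
(x₁, y₁) = (31, 4);  31² − 60·4² = 1 ✓

31 4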